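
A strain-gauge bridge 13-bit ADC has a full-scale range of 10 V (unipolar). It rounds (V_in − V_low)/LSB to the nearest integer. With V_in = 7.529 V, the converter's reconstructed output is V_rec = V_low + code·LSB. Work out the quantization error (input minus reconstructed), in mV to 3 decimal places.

LSB = 10/2^13 = 1.221 mV.
(7.529 − 0)/0.0012207 = 6167.7568; round gives code 6168.
Reconstructed: 7.5292969 V.
V_in − V_rec = -0.000296875 V = -0.297 mV.

-0.297 mV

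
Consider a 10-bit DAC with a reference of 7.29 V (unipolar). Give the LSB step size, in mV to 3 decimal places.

7.119 mV

Full-scale span = 7.29 V.
LSB = 7.29 / 2^10 = 7.29 / 1024 = 0.00711914 V = 7.119 mV.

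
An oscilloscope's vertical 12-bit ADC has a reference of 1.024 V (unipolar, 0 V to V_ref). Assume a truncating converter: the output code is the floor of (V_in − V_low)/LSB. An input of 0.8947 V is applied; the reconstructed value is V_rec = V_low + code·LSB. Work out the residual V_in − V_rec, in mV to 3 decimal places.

Step size: 1.024 V ÷ 2^12 = 250.00 µV.
(0.8947 − 0)/0.00025 = 3578.8000; ⌊·⌋ gives code 3578.
Code 3578 maps back to 0 + 3578×0.00025 V = 0.8945 V.
Error = 0.8947 − 0.8945 = 0.0002 V = 0.200 mV.

0.200 mV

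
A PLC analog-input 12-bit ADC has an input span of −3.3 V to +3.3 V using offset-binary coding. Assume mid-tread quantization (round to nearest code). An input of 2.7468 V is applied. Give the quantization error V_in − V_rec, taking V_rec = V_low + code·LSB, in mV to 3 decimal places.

-0.514 mV

One LSB is 6.6 V / 4096 = 1.611 mV.
(2.7468 − (−3.3))/0.00161133 = 3752.6807; round gives code 3753.
Code 3753 maps back to (−3.3) + 3753×0.00161133 V = 2.7473145 V.
V_in − V_rec = -0.000514453 V = -0.514 mV.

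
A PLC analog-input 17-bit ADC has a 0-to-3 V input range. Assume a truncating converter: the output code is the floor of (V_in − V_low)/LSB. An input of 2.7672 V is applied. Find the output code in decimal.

code 120900

Full-scale span = 3 V; LSB = 3/2^17 = 22.89 µV.
(V_in − V_low)/LSB = (2.7672 − 0) / 2.28882e-05 = 120900.813.
⌊·⌋(120900.813) = 120900.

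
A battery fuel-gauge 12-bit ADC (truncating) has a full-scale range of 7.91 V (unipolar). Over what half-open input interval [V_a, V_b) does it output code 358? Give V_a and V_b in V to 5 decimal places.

LSB = 7.91/2^12 = 1.931 mV.
V_a = V_low + 358·LSB = 0.691353 V; V_b = V_low + 359·LSB = 0.693284 V.

[0.69135 V, 0.69328 V)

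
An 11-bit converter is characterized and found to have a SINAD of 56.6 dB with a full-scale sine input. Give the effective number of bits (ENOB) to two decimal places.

ENOB = (SINAD − 1.76) / 6.02 = (56.6 − 1.76)/6.02 = 9.110.

9.11 bits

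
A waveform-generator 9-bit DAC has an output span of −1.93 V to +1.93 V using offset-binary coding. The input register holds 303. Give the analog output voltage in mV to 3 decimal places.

354.336 mV

LSB = 3.86 V / 2^9 = 7.539 mV.
V_out = (−1.93) + 303 × 0.00753906 V = 0.354336 V.
= 354.336 mV.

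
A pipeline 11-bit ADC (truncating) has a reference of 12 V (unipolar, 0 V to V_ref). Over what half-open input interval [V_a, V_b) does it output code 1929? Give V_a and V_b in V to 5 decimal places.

[11.30273 V, 11.30859 V)

LSB = 12/2^11 = 5.859 mV.
V_a = V_low + 1929·LSB = 11.3027 V; V_b = V_low + 1930·LSB = 11.3086 V.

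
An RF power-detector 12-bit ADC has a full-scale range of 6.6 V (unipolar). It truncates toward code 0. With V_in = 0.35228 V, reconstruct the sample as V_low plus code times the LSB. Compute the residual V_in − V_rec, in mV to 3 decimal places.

1.010 mV

One LSB is 6.6 V / 4096 = 1.611 mV.
(0.35228 − 0)/0.00161133 = 218.6271; ⌊·⌋ gives code 218.
V_rec = 0 + 218·0.00161133 = 0.35126953 V.
Error = 0.35228 − 0.35126953 = 0.00101047 V = 1.010 mV.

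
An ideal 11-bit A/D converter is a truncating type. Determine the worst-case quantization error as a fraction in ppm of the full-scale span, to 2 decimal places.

488.28 ppm

Truncating → worst-case error = 1 LSB = V_FS/2^11, so 1e+06/2048 = 488.281 ppm of full scale.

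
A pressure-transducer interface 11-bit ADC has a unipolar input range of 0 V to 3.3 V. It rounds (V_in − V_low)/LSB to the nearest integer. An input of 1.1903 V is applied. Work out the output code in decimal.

code 739

Full-scale span = 3.3 V; LSB = 3.3/2^11 = 1.611 mV.
(V_in − V_low)/LSB = (1.1903 − 0) / 0.00161133 = 738.707.
So the output code is 739.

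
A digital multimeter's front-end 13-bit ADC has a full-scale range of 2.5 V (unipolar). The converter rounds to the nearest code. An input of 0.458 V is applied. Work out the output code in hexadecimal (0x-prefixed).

code 0x5DD (decimal 1501)

Full-scale span = 2.5 V; LSB = 2.5/2^13 = 305.18 µV.
Input sits at 1500.774 steps above V_low.
So the output code is 1501.
In hexadecimal (0x-prefixed): 0x5DD.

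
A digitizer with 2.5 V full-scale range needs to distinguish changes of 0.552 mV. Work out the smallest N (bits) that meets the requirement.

Number of steps required ≥ 2.5 V / 0.552 mV = 4528.99.
Need 2^N ≥ 4528.99; 2^12 = 4096, 2^13 = 8192.
Minimum N = 13.

13 bits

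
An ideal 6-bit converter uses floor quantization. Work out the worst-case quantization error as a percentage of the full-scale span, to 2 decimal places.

Truncating → worst-case error = 1 LSB = V_FS/2^6, so 100/64 = 1.5625 % of full scale.

1.56 %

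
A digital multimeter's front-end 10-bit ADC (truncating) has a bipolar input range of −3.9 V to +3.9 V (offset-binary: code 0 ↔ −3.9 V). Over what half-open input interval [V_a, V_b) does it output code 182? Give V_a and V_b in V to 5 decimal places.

[-2.51367 V, -2.50605 V)

LSB = 7.8/2^10 = 7.617 mV.
V_a = V_low + 182·LSB = -2.51367 V; V_b = V_low + 183·LSB = -2.50605 V.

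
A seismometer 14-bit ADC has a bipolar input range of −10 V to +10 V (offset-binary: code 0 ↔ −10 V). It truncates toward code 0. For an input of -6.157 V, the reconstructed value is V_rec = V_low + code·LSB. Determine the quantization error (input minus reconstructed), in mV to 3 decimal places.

LSB = 20/2^14 = 1.221 mV.
Scaled input = 3148.1856 LSBs, so code = 3148.
Reconstructed: -6.1572266 V.
Difference: 0.000226563 V → 0.227 mV.

0.227 mV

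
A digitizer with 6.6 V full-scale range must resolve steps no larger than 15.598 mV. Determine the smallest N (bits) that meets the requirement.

9 bits

Number of steps required ≥ 6.6 V / 15.598 mV = 423.13.
Need 2^N ≥ 423.13; 2^8 = 256, 2^9 = 512.
Minimum N = 9.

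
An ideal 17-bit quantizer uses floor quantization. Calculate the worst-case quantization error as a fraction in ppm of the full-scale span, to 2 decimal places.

7.63 ppm

Truncating → worst-case error = 1 LSB = V_FS/2^17, so 1e+06/131072 = 7.62939 ppm of full scale.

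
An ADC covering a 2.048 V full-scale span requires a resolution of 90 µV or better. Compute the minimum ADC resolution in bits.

Number of steps required ≥ 2.048 V / 90 µV = 22755.56.
Need 2^N ≥ 22755.56; 2^14 = 16384, 2^15 = 32768.
Minimum N = 15.

15 bits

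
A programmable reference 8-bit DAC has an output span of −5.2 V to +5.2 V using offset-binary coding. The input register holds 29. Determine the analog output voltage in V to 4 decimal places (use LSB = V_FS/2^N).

LSB = 10.4 V / 2^8 = 40.625 mV.
V_out = (−5.2) + 29 × 0.040625 V = -4.02187 V.

-4.0219 V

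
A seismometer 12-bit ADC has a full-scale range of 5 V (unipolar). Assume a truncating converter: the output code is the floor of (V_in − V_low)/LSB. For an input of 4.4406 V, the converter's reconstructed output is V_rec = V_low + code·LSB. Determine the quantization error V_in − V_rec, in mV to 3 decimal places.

0.903 mV

Step size: 5 V ÷ 2^12 = 1.221 mV.
Scaled input = 3637.7395 LSBs, so code = 3637.
Reconstructed: 4.4396973 V.
Error = 4.4406 − 4.4396973 = 0.000902734 V = 0.903 mV.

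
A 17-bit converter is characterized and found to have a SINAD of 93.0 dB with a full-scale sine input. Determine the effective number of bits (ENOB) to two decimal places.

15.16 bits

ENOB = (SINAD − 1.76) / 6.02 = (93.0 − 1.76)/6.02 = 15.156.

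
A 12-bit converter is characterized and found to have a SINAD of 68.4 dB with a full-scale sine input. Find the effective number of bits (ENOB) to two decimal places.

ENOB = (SINAD − 1.76) / 6.02 = (68.4 − 1.76)/6.02 = 11.070.

11.07 bits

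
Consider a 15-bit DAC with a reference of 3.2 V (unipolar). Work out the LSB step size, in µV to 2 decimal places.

Full-scale span = 3.2 V.
LSB = 3.2 / 2^15 = 3.2 / 32768 = 9.76563e-05 V = 97.66 µV.

97.66 µV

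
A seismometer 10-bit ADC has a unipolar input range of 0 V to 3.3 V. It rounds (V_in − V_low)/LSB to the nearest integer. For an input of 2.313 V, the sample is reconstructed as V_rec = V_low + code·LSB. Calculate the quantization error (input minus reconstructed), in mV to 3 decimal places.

-0.867 mV

One LSB is 3.3 V / 1024 = 3.223 mV.
(2.313 − 0)/0.00322266 = 717.7309; round gives code 718.
V_rec = 0 + 718·0.00322266 = 2.3138672 V.
Difference: -0.000867188 V → -0.867 mV.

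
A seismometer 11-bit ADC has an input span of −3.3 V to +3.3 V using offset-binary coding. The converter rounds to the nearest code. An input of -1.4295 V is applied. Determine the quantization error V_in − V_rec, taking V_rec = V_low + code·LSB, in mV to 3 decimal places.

1.359 mV

Step size: 6.6 V ÷ 2^11 = 3.223 mV.
(V_in − V_low)/LSB = (-1.4295 − (−3.3))/0.00322266 = 580.4218 → code 580 (round).
Reconstructed: -1.4308594 V.
Error = -1.4295 − (−1.4308594) = 0.00135937 V = 1.359 mV.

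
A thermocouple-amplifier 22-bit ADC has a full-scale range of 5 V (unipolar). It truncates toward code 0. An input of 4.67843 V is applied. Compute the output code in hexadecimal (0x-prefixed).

Full-scale span = 5 V; LSB = 5/2^22 = 1.19 µV.
(V_in − V_low)/LSB = (4.67843 − 0) / 1.19209e-06 = 3924551.533.
⌊·⌋(3924551.533) = 3924551.
In hexadecimal (0x-prefixed): 0x3BE247.

code 0x3BE247 (decimal 3924551)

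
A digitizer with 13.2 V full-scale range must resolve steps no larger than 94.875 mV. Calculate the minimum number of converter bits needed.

Number of steps required ≥ 13.2 V / 94.875 mV = 139.13.
Need 2^N ≥ 139.13; 2^7 = 128, 2^8 = 256.
Minimum N = 8.

8 bits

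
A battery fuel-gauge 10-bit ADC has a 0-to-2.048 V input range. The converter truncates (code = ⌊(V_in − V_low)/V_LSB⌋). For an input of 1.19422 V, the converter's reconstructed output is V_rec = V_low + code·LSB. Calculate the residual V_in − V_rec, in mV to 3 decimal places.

LSB = 2.048/2^10 = 2.000 mV.
(1.19422 − 0)/0.002 = 597.1100; ⌊·⌋ gives code 597.
Reconstructed: 1.194 V.
Error = 1.19422 − 1.194 = 0.00022 V = 0.220 mV.

0.220 mV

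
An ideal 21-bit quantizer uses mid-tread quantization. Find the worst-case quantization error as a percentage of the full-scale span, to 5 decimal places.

0.00002 %

Rounding → worst-case error = ½ LSB = V_FS/2^22, so 100/4194304 = 2.38419e-05 % of full scale.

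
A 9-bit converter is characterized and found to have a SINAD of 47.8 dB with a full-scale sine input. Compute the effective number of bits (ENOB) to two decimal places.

7.65 bits

ENOB = (SINAD − 1.76) / 6.02 = (47.8 − 1.76)/6.02 = 7.648.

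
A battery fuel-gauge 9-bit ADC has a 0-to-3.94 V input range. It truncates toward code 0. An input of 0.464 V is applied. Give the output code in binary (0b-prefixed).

code 0b111100 (decimal 60)

With 512 levels over 3.94 V, one step is 7.695 mV.
(0.464 − 0) / 0.00769531 = 60.296 LSBs.
So the output code is 60.
In binary (0b-prefixed): 0b111100.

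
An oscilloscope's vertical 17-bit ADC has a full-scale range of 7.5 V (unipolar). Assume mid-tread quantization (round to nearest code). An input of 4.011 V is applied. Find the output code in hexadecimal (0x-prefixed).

Full-scale span = 7.5 V; LSB = 7.5/2^17 = 57.22 µV.
Input sits at 70097.306 steps above V_low.
Round → code 70097.
In hexadecimal (0x-prefixed): 0x111D1.

code 0x111D1 (decimal 70097)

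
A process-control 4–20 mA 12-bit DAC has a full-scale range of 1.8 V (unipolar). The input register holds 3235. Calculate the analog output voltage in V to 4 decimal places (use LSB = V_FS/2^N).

1.4216 V

LSB = 1.8 V / 2^12 = 439.45 µV.
V_out = 0 + 3235 × 0.000439453 V = 1.42163 V.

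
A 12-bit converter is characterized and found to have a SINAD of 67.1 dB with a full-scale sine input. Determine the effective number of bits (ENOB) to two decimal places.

10.85 bits

ENOB = (SINAD − 1.76) / 6.02 = (67.1 − 1.76)/6.02 = 10.854.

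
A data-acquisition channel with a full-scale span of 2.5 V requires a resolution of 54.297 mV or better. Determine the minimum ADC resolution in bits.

Number of steps required ≥ 2.5 V / 54.297 mV = 46.04.
Need 2^N ≥ 46.04; 2^5 = 32, 2^6 = 64.
Minimum N = 6.

6 bits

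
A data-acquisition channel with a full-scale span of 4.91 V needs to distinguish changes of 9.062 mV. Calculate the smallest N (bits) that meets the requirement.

10 bits

Number of steps required ≥ 4.91 V / 9.062 mV = 541.82.
Need 2^N ≥ 541.82; 2^9 = 512, 2^10 = 1024.
Minimum N = 10.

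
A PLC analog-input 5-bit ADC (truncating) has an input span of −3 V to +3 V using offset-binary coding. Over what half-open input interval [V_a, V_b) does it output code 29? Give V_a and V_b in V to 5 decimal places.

[2.43750 V, 2.62500 V)

LSB = 6/2^5 = 187.500 mV.
V_a = V_low + 29·LSB = 2.4375 V; V_b = V_low + 30·LSB = 2.625 V.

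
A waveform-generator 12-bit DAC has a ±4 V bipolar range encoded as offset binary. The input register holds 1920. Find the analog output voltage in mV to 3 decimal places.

LSB = 8 V / 2^12 = 1.953 mV.
V_out = (−4) + 1920 × 0.00195312 V = -0.25 V.
= -250.000 mV.

-250.000 mV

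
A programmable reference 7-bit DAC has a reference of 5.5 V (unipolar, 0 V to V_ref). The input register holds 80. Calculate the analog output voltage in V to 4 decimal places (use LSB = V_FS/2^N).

3.4375 V

LSB = 5.5 V / 2^7 = 42.969 mV.
V_out = 0 + 80 × 0.0429688 V = 3.4375 V.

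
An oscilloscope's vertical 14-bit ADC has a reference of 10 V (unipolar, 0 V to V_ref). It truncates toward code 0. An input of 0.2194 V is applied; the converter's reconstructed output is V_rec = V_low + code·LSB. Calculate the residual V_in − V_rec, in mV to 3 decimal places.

0.284 mV

One LSB is 10 V / 16384 = 0.610 mV.
(V_in − V_low)/LSB = (0.2194 − 0)/0.000610352 = 359.4650 → code 359 (floor).
V_rec = 0 + 359·0.000610352 = 0.21911621 V.
Error = 0.2194 − 0.21911621 = 0.000283789 V = 0.284 mV.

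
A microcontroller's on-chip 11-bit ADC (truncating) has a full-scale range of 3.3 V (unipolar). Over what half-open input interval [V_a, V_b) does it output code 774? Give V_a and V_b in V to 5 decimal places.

[1.24717 V, 1.24878 V)

LSB = 3.3/2^11 = 1.611 mV.
V_a = V_low + 774·LSB = 1.24717 V; V_b = V_low + 775·LSB = 1.24878 V.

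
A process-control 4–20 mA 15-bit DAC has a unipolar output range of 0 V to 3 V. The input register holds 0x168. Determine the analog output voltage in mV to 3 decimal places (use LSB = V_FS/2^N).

LSB = 3 V / 2^15 = 91.55 µV.
Code 0x168 = 360 decimal.
V_out = 0 + 360 × 9.15527e-05 V = 0.032959 V.
= 32.959 mV.

32.959 mV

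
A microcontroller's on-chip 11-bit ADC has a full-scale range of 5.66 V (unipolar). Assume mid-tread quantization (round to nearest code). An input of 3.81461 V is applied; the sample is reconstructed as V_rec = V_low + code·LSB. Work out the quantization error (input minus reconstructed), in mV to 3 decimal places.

0.743 mV

Step size: 5.66 V ÷ 2^11 = 2.764 mV.
(V_in − V_low)/LSB = (3.81461 − 0)/0.00276367 = 1380.2688 → code 1380 (round).
V_rec = 0 + 1380·0.00276367 = 3.8138672 V.
V_in − V_rec = 0.000742812 V = 0.743 mV.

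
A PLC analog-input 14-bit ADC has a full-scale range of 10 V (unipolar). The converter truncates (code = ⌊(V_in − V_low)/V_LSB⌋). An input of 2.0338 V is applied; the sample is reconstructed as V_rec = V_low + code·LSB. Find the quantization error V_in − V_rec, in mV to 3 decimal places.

0.109 mV

One LSB is 10 V / 16384 = 0.610 mV.
(V_in − V_low)/LSB = (2.0338 − 0)/0.000610352 = 3332.1779 → code 3332 (floor).
Code 3332 maps back to 0 + 3332×0.000610352 V = 2.0336914 V.
Difference: 0.000108594 V → 0.109 mV.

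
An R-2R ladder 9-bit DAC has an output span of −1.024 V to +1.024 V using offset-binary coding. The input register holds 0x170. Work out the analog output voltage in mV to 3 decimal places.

LSB = 2.048 V / 2^9 = 4.000 mV.
Code 0x170 = 368 decimal.
V_out = (−1.024) + 368 × 0.004 V = 0.448 V.
= 448.000 mV.

448.000 mV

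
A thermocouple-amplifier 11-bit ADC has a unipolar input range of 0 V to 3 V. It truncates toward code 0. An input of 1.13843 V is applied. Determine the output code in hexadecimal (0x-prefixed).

Full-scale span = 3 V; LSB = 3/2^11 = 1.465 mV.
Input sits at 777.168 steps above V_low.
So the output code is 777.
In hexadecimal (0x-prefixed): 0x309.

code 0x309 (decimal 777)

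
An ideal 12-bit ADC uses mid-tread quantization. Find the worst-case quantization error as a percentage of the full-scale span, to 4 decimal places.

0.0122 %

Rounding → worst-case error = ½ LSB = V_FS/2^13, so 100/8192 = 0.012207 % of full scale.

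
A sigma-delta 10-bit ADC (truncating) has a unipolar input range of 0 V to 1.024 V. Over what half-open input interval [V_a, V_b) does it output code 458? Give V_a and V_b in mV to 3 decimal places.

LSB = 1.024/2^10 = 1.000 mV.
V_a = V_low + 458·LSB = 0.458 V; V_b = V_low + 459·LSB = 0.459 V.

[458.000 mV, 459.000 mV)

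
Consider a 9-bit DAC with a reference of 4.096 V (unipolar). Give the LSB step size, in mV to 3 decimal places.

8.000 mV

Full-scale span = 4.096 V.
LSB = 4.096 / 2^9 = 4.096 / 512 = 0.008 V = 8.000 mV.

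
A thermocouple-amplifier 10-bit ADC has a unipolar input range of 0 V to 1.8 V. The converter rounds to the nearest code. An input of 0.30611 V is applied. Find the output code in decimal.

LSB = 1.8 V / 1024 = 1.758 mV.
Input sits at 174.143 steps above V_low.
So the output code is 174.

code 174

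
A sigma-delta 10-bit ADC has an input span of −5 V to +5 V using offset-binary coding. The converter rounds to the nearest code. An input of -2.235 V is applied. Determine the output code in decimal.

LSB = 10 V / 1024 = 9.766 mV.
(-2.235 − (−5)) / 0.00976562 = 283.136 LSBs.
Round → code 283.

code 283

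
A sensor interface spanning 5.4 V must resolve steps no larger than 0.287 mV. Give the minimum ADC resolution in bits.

Number of steps required ≥ 5.4 V / 0.287 mV = 18815.33.
Need 2^N ≥ 18815.33; 2^14 = 16384, 2^15 = 32768.
Minimum N = 15.

15 bits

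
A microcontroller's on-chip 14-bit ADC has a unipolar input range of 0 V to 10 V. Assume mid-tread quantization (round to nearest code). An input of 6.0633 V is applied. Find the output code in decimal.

Full-scale span = 10 V; LSB = 10/2^14 = 0.610 mV.
(6.0633 − 0) / 0.000610352 = 9934.111 LSBs.
So the output code is 9934.

code 9934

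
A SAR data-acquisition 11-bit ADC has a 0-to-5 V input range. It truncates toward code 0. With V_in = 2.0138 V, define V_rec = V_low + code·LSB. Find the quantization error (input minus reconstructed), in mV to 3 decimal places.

Step size: 5 V ÷ 2^11 = 2.441 mV.
(V_in − V_low)/LSB = (2.0138 − 0)/0.00244141 = 824.8525 → code 824 (floor).
Code 824 maps back to 0 + 824×0.00244141 V = 2.0117188 V.
Difference: 0.00208125 V → 2.081 mV.

2.081 mV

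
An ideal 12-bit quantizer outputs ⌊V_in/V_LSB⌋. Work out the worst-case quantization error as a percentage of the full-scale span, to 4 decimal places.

Truncating → worst-case error = 1 LSB = V_FS/2^12, so 100/4096 = 0.0244141 % of full scale.

0.0244 %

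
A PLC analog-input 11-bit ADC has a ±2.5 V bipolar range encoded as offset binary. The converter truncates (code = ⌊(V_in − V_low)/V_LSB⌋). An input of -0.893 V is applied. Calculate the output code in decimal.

Full-scale span = 5 V; LSB = 5/2^11 = 2.441 mV.
(-0.893 − (−2.5)) / 0.00244141 = 658.227 LSBs.
⌊·⌋(658.227) = 658.

code 658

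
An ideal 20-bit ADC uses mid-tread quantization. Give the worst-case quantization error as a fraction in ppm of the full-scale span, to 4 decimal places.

0.4768 ppm

Rounding → worst-case error = ½ LSB = V_FS/2^21, so 1e+06/2097152 = 0.476837 ppm of full scale.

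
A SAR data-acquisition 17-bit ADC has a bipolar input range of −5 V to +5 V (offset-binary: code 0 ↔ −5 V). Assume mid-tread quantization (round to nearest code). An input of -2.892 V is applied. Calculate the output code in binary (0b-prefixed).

LSB = 10 V / 131072 = 76.29 µV.
Input sits at 27629.978 steps above V_low.
So the output code is 27630.
In binary (0b-prefixed): 0b110101111101110.

code 0b110101111101110 (decimal 27630)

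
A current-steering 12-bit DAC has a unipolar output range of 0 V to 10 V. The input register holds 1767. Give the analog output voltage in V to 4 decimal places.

LSB = 10 V / 2^12 = 2.441 mV.
V_out = 0 + 1767 × 0.00244141 V = 4.31396 V.

4.3140 V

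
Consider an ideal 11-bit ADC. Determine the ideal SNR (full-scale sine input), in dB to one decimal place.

SNR ≈ 6.02·N + 1.76 dB = 6.02·11 + 1.76 = 67.98 dB.

68.0 dB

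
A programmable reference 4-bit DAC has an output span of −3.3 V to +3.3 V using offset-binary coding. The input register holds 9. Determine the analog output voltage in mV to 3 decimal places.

LSB = 6.6 V / 2^4 = 412.500 mV.
V_out = (−3.3) + 9 × 0.4125 V = 0.4125 V.
= 412.500 mV.

412.500 mV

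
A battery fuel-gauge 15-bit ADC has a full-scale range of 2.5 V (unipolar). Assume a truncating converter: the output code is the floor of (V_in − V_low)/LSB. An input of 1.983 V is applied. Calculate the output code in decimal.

Full-scale span = 2.5 V; LSB = 2.5/2^15 = 76.29 µV.
(V_in − V_low)/LSB = (1.983 − 0) / 7.62939e-05 = 25991.578.
⌊·⌋(25991.578) = 25991.

code 25991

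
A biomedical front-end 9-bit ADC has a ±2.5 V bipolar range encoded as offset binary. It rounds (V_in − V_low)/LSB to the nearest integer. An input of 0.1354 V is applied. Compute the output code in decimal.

code 270

Full-scale span = 5 V; LSB = 5/2^9 = 9.766 mV.
Input sits at 269.865 steps above V_low.
Round → code 270.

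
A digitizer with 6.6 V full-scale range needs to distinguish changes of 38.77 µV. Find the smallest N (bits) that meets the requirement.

Number of steps required ≥ 6.6 V / 38.77 µV = 170234.72.
Need 2^N ≥ 170234.72; 2^17 = 131072, 2^18 = 262144.
Minimum N = 18.

18 bits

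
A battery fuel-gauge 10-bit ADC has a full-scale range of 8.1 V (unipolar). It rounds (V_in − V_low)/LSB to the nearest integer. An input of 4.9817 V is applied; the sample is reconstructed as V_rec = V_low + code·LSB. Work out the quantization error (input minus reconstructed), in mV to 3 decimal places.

-1.698 mV

One LSB is 8.1 V / 1024 = 7.910 mV.
Scaled input = 629.7853 LSBs, so code = 630.
Reconstructed: 4.9833984 V.
Difference: -0.00169844 V → -1.698 mV.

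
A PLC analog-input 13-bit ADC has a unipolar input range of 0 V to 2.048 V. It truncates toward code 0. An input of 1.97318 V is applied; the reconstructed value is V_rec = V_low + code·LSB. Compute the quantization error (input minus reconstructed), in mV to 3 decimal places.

LSB = 2.048/2^13 = 250.00 µV.
Scaled input = 7892.7200 LSBs, so code = 7892.
V_rec = 0 + 7892·0.00025 = 1.973 V.
V_in − V_rec = 0.00018 V = 0.180 mV.

0.180 mV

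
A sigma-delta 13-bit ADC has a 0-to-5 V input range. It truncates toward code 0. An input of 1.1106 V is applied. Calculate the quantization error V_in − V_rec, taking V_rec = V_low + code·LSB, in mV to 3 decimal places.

One LSB is 5 V / 8192 = 0.610 mV.
(1.1106 − 0)/0.000610352 = 1819.6070; ⌊·⌋ gives code 1819.
Code 1819 maps back to 0 + 1819×0.000610352 V = 1.1102295 V.
Difference: 0.000370508 V → 0.371 mV.

0.371 mV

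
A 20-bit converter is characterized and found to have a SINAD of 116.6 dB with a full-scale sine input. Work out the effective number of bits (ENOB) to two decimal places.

ENOB = (SINAD − 1.76) / 6.02 = (116.6 − 1.76)/6.02 = 19.076.

19.08 bits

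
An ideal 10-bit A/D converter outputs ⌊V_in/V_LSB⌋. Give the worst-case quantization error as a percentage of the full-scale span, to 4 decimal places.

0.0977 %

Truncating → worst-case error = 1 LSB = V_FS/2^10, so 100/1024 = 0.0976562 % of full scale.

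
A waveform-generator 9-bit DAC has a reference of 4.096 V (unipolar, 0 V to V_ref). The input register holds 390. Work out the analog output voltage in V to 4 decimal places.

3.1200 V

LSB = 4.096 V / 2^9 = 8.000 mV.
V_out = 0 + 390 × 0.008 V = 3.12 V.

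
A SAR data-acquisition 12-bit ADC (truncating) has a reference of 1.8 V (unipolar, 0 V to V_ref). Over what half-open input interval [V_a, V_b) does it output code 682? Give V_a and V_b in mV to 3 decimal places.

[299.707 mV, 300.146 mV)

LSB = 1.8/2^12 = 439.45 µV.
V_a = V_low + 682·LSB = 0.299707 V; V_b = V_low + 683·LSB = 0.300146 V.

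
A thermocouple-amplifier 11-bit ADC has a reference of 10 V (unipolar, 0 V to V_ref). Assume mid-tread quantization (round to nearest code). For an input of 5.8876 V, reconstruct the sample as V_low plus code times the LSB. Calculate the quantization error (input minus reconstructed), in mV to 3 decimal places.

-1.072 mV

One LSB is 10 V / 2048 = 4.883 mV.
(V_in − V_low)/LSB = (5.8876 − 0)/0.00488281 = 1205.7805 → code 1206 (round).
Reconstructed: 5.8886719 V.
Difference: -0.00107187 V → -1.072 mV.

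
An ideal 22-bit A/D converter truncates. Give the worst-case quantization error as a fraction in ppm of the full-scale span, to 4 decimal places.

0.2384 ppm

Truncating → worst-case error = 1 LSB = V_FS/2^22, so 1e+06/4194304 = 0.238419 ppm of full scale.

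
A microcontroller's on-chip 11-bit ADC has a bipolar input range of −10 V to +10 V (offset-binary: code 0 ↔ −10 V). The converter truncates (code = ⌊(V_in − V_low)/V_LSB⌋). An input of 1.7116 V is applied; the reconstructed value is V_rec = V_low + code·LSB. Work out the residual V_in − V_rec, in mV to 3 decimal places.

2.616 mV

One LSB is 20 V / 2048 = 9.766 mV.
Scaled input = 1199.2678 LSBs, so code = 1199.
V_rec = (−10) + 1199·0.00976562 = 1.7089844 V.
Error = 1.7116 − 1.7089844 = 0.00261562 V = 2.616 mV.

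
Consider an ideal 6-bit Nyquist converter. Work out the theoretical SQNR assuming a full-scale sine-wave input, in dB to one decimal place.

37.9 dB

SNR ≈ 6.02·N + 1.76 dB = 6.02·6 + 1.76 = 37.88 dB.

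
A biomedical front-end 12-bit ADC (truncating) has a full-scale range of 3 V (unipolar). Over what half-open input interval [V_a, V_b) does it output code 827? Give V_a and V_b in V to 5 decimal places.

[0.60571 V, 0.60645 V)

LSB = 3/2^12 = 0.732 mV.
V_a = V_low + 827·LSB = 0.605713 V; V_b = V_low + 828·LSB = 0.606445 V.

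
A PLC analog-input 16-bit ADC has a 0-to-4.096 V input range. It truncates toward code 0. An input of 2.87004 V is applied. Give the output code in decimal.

Full-scale span = 4.096 V; LSB = 4.096/2^16 = 62.50 µV.
(2.87004 − 0) / 6.25e-05 = 45920.640 LSBs.
⌊·⌋(45920.640) = 45920.

code 45920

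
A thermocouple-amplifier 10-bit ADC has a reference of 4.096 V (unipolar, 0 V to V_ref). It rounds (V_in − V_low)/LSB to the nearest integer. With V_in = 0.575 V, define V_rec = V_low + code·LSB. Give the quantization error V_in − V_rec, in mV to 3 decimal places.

-1.000 mV

Step size: 4.096 V ÷ 2^10 = 4.000 mV.
(0.575 − 0)/0.004 = 143.7500; round gives code 144.
V_rec = 0 + 144·0.004 = 0.576 V.
Difference: -0.001 V → -1.000 mV.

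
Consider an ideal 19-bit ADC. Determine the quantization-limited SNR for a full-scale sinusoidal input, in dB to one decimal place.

116.1 dB

SNR ≈ 6.02·N + 1.76 dB = 6.02·19 + 1.76 = 116.14 dB.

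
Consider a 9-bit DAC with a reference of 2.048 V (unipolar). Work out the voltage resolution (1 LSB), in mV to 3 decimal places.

4.000 mV

Full-scale span = 2.048 V.
LSB = 2.048 / 2^9 = 2.048 / 512 = 0.004 V = 4.000 mV.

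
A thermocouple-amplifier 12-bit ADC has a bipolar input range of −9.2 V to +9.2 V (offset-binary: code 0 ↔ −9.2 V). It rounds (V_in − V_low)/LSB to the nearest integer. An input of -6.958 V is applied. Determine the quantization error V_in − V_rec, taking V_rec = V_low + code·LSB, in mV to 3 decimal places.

0.398 mV

LSB = 18.4/2^12 = 4.492 mV.
Scaled input = 499.0887 LSBs, so code = 499.
Code 499 maps back to (−9.2) + 499×0.00449219 V = -6.9583984 V.
Error = -6.958 − (−6.9583984) = 0.000398437 V = 0.398 mV.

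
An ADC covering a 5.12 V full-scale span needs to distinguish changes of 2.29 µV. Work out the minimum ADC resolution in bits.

Number of steps required ≥ 5.12 V / 2.29 µV = 2235807.86.
Need 2^N ≥ 2235807.86; 2^21 = 2097152, 2^22 = 4194304.
Minimum N = 22.

22 bits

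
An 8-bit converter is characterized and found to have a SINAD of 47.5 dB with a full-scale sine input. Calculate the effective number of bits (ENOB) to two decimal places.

7.60 bits

ENOB = (SINAD − 1.76) / 6.02 = (47.5 − 1.76)/6.02 = 7.598.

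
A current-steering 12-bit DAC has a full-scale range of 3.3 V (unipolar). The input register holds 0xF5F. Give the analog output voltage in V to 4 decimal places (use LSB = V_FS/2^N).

3.1703 V

LSB = 3.3 V / 2^12 = 0.806 mV.
Code 0xF5F = 3935 decimal.
V_out = 0 + 3935 × 0.000805664 V = 3.17029 V.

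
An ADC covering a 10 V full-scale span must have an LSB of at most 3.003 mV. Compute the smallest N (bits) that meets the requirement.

Number of steps required ≥ 10 V / 3.003 mV = 3330.00.
Need 2^N ≥ 3330.00; 2^11 = 2048, 2^12 = 4096.
Minimum N = 12.

12 bits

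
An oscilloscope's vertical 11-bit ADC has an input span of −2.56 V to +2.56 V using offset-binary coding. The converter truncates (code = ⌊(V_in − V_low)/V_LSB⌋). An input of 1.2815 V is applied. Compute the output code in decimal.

With 2048 levels over 5.12 V, one step is 2.500 mV.
(V_in − V_low)/LSB = (1.2815 − (−2.56)) / 0.0025 = 1536.600.
⌊·⌋(1536.600) = 1536.

code 1536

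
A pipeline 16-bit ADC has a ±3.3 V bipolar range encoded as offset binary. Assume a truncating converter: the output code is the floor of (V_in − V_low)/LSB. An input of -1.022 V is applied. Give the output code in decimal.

code 22619

Full-scale span = 6.6 V; LSB = 6.6/2^16 = 100.71 µV.
(-1.022 − (−3.3)) / 0.000100708 = 22619.850 LSBs.
So the output code is 22619.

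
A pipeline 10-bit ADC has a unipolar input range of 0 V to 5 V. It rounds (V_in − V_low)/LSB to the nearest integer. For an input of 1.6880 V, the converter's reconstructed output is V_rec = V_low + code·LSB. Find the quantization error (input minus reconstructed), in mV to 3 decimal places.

LSB = 5/2^10 = 4.883 mV.
Scaled input = 345.7024 LSBs, so code = 346.
Code 346 maps back to 0 + 346×0.00488281 V = 1.6894531 V.
Error = 1.6880 − 1.6894531 = -0.00145312 V = -1.453 mV.

-1.453 mV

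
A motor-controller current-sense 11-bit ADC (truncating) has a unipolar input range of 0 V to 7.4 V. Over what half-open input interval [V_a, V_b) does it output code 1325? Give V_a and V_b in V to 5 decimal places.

LSB = 7.4/2^11 = 3.613 mV.
V_a = V_low + 1325·LSB = 4.7876 V; V_b = V_low + 1326·LSB = 4.79121 V.

[4.78760 V, 4.79121 V)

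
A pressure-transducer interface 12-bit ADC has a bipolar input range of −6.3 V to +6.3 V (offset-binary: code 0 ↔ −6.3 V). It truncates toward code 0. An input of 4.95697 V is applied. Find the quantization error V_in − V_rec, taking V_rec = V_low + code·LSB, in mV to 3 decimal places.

1.257 mV

Step size: 12.6 V ÷ 2^12 = 3.076 mV.
(4.95697 − (−6.3))/0.00307617 = 3659.4087; ⌊·⌋ gives code 3659.
V_rec = (−6.3) + 3659·0.00307617 = 4.9557129 V.
V_in − V_rec = 0.00125711 V = 1.257 mV.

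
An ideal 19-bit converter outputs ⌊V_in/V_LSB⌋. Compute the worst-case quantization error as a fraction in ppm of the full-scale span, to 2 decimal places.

1.91 ppm

Truncating → worst-case error = 1 LSB = V_FS/2^19, so 1e+06/524288 = 1.90735 ppm of full scale.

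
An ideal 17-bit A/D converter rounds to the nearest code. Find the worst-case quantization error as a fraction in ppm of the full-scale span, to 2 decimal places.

Rounding → worst-case error = ½ LSB = V_FS/2^18, so 1e+06/262144 = 3.8147 ppm of full scale.

3.81 ppm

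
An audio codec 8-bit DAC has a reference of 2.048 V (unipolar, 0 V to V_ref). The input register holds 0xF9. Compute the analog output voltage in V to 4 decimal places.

1.9920 V

LSB = 2.048 V / 2^8 = 8.000 mV.
Code 0xF9 = 249 decimal.
V_out = 0 + 249 × 0.008 V = 1.992 V.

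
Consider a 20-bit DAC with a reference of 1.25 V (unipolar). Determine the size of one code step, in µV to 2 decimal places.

Full-scale span = 1.25 V.
LSB = 1.25 / 2^20 = 1.25 / 1048576 = 1.19209e-06 V = 1.19 µV.

1.19 µV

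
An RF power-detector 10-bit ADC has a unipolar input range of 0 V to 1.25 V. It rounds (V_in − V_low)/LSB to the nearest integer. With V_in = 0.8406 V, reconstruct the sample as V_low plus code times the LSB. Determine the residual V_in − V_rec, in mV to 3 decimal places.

-0.464 mV

One LSB is 1.25 V / 1024 = 1.221 mV.
(V_in − V_low)/LSB = (0.8406 − 0)/0.0012207 = 688.6195 → code 689 (round).
V_rec = 0 + 689·0.0012207 = 0.84106445 V.
V_in − V_rec = -0.000464453 V = -0.464 mV.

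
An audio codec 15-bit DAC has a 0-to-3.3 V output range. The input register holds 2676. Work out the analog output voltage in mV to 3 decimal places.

269.495 mV

LSB = 3.3 V / 2^15 = 100.71 µV.
V_out = 0 + 2676 × 0.000100708 V = 0.269495 V.
= 269.495 mV.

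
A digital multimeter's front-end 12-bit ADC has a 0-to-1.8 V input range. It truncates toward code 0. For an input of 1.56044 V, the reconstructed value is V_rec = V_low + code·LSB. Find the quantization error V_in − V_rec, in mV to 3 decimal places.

Step size: 1.8 V ÷ 2^12 = 439.45 µV.
(V_in − V_low)/LSB = (1.56044 − 0)/0.000439453 = 3550.8679 → code 3550 (floor).
Code 3550 maps back to 0 + 3550×0.000439453 V = 1.5600586 V.
Difference: 0.000381406 V → 0.381 mV.

0.381 mV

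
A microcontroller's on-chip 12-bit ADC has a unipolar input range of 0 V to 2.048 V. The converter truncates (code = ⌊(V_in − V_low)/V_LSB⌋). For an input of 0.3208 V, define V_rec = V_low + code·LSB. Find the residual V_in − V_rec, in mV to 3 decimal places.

0.300 mV

Step size: 2.048 V ÷ 2^12 = 0.500 mV.
(V_in − V_low)/LSB = (0.3208 − 0)/0.0005 = 641.6000 → code 641 (floor).
Reconstructed: 0.3205 V.
Difference: 0.0003 V → 0.300 mV.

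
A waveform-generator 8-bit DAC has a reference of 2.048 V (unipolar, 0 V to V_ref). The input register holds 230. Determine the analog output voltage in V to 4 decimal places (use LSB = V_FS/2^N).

LSB = 2.048 V / 2^8 = 8.000 mV.
V_out = 0 + 230 × 0.008 V = 1.84 V.

1.8400 V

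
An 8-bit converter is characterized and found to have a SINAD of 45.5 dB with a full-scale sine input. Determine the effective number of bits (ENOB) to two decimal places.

ENOB = (SINAD − 1.76) / 6.02 = (45.5 − 1.76)/6.02 = 7.266.

7.27 bits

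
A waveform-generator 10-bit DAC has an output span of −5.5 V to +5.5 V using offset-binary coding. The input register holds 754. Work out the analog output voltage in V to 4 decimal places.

2.5996 V

LSB = 11 V / 2^10 = 10.742 mV.
V_out = (−5.5) + 754 × 0.0107422 V = 2.59961 V.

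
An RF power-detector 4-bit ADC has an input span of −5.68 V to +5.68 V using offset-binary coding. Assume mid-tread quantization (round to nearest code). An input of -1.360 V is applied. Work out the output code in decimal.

code 6

LSB = 11.36 V / 16 = 0.7100 V.
(V_in − V_low)/LSB = (-1.360 − (−5.68)) / 0.71 = 6.085.
Round → code 6.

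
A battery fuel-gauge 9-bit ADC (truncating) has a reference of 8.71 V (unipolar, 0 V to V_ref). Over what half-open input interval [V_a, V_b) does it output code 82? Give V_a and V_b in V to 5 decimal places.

LSB = 8.71/2^9 = 17.012 mV.
V_a = V_low + 82·LSB = 1.39496 V; V_b = V_low + 83·LSB = 1.41197 V.

[1.39496 V, 1.41197 V)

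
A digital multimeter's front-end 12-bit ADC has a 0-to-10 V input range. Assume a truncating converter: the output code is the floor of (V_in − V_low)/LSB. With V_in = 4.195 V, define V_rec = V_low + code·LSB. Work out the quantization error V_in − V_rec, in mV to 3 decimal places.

0.664 mV

One LSB is 10 V / 4096 = 2.441 mV.
Scaled input = 1718.2720 LSBs, so code = 1718.
V_rec = 0 + 1718·0.00244141 = 4.1943359 V.
V_in − V_rec = 0.000664063 V = 0.664 mV.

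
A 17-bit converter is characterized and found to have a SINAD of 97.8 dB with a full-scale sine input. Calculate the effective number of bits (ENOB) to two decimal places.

ENOB = (SINAD − 1.76) / 6.02 = (97.8 − 1.76)/6.02 = 15.953.

15.95 bits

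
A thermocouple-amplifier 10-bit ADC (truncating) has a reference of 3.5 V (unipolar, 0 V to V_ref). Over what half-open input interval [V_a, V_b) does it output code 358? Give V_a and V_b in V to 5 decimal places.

LSB = 3.5/2^10 = 3.418 mV.
V_a = V_low + 358·LSB = 1.22363 V; V_b = V_low + 359·LSB = 1.22705 V.

[1.22363 V, 1.22705 V)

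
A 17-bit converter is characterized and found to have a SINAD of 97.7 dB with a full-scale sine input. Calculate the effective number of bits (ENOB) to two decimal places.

15.94 bits

ENOB = (SINAD − 1.76) / 6.02 = (97.7 − 1.76)/6.02 = 15.937.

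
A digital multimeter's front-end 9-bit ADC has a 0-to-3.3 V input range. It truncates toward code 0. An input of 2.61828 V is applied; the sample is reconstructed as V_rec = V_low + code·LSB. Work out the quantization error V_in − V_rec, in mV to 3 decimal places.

1.483 mV

One LSB is 3.3 V / 512 = 6.445 mV.
Scaled input = 406.2301 LSBs, so code = 406.
Reconstructed: 2.6167969 V.
Error = 2.61828 − 2.6167969 = 0.00148313 V = 1.483 mV.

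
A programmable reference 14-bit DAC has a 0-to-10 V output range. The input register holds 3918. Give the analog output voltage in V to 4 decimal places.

2.3914 V

LSB = 10 V / 2^14 = 0.610 mV.
V_out = 0 + 3918 × 0.000610352 V = 2.39136 V.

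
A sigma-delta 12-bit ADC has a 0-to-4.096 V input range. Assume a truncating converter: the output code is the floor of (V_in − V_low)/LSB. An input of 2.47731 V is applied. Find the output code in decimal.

code 2477

Full-scale span = 4.096 V; LSB = 4.096/2^12 = 1.000 mV.
(2.47731 − 0) / 0.001 = 2477.310 LSBs.
So the output code is 2477.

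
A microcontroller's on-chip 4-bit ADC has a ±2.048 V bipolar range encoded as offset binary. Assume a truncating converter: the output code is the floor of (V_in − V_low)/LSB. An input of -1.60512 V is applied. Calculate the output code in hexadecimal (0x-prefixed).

code 0x1 (decimal 1)

With 16 levels over 4.096 V, one step is 256.000 mV.
Input sits at 1.730 steps above V_low.
Floor → code 1.
In hexadecimal (0x-prefixed): 0x1.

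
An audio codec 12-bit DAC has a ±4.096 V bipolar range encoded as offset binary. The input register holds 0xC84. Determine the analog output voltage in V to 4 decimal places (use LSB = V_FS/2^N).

2.3120 V

LSB = 8.192 V / 2^12 = 2.000 mV.
Code 0xC84 = 3204 decimal.
V_out = (−4.096) + 3204 × 0.002 V = 2.312 V.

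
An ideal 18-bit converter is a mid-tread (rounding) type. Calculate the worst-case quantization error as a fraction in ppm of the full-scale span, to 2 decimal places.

Rounding → worst-case error = ½ LSB = V_FS/2^19, so 1e+06/524288 = 1.90735 ppm of full scale.

1.91 ppm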